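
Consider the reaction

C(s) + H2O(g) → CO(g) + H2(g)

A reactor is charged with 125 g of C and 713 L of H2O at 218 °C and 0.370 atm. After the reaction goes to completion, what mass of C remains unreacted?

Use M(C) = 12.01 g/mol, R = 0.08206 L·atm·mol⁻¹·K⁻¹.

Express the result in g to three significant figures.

n(C) = 125 / 12.01 = 10.41 mol
n(H2O) = PV/RT = (0.370 × 713) / (0.08206 × 491.15) = 6.546 mol
For 10.41 mol C, stoichiometry requires (1/1) × 10.41 = 10.41 mol H2O; 6.546 mol is available, so H2O is limiting.
n(C) consumed = (1/1) × 6.546 = 6.546 mol; remaining = 10.41 − 6.546 = 3.864 mol
m(C) = 3.864 × 12.01 = 46.41 g

46.4 g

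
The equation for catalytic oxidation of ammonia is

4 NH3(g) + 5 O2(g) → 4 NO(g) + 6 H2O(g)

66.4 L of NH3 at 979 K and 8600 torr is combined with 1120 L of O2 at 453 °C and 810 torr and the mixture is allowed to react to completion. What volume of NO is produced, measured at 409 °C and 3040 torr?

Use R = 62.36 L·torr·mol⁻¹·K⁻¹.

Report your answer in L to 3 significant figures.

131 L

n(NH3) = PV/RT = (8600 × 66.4) / (62.36 × 979) = 9.354 mol
n(O2) = PV/RT = (810 × 1120) / (62.36 × 726.15) = 20.03 mol
For 9.354 mol NH3, stoichiometry requires (5/4) × 9.354 = 11.69 mol O2; 20.03 mol is available, so NH3 is limiting.
n(NO) = (4/4) × 9.354 = 9.354 mol
V(NO) = nRT/P = 9.354 × 62.36 × 682.15 / 3040 = 130.9 L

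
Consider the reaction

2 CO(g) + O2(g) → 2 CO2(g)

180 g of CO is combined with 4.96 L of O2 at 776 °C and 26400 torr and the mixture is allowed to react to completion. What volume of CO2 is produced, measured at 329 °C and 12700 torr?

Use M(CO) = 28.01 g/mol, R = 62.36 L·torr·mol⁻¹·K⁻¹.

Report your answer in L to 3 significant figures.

11.8 L

n(CO) = 180 / 28.01 = 6.426 mol
n(O2) = PV/RT = (26400 × 4.96) / (62.36 × 1049.15) = 2.001 mol
For 6.426 mol CO, stoichiometry requires (1/2) × 6.426 = 3.213 mol O2; 2.001 mol is available, so O2 is limiting.
n(CO2) = (2/1) × 2.001 = 4.002 mol
V(CO2) = nRT/P = 4.002 × 62.36 × 602.15 / 12700 = 11.83 L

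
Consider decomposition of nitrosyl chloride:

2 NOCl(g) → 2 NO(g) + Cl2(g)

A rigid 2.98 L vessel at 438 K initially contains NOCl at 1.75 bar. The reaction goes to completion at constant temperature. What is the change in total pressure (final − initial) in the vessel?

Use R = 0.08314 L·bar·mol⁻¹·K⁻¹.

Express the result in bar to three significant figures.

At constant T and V, P ∝ n(gas): 2 mol gas → 3 mol gas.
P_final = (3/2) × 1.75 = 2.625 bar; ΔP = 2.625 − 1.75 = 0.8750 bar

0.875 bar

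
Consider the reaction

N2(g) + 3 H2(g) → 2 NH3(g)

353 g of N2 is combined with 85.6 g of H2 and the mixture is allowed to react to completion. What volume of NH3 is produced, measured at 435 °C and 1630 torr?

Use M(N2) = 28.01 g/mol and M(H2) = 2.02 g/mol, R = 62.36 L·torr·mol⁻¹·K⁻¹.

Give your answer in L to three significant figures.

683 L

n(N2) = 353 / 28.01 = 12.60 mol
n(H2) = 85.6 / 2.02 = 42.38 mol
For 12.60 mol N2, stoichiometry requires (3/1) × 12.60 = 37.80 mol H2; 42.38 mol is available, so N2 is limiting.
n(NH3) = (2/1) × 12.60 = 25.20 mol
V(NH3) = nRT/P = 25.20 × 62.36 × 708.15 / 1630 = 682.7 L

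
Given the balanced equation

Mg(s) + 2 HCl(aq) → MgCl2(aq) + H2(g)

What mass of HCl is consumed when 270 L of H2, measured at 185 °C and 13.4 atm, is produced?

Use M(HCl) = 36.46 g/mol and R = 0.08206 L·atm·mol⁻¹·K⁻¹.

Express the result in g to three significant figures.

n(H2) = PV/RT = (13.4 × 270) / (0.08206 × 458.15) = 96.23 mol
n(HCl) = (2/1) × 96.23 = 192.5 mol
m(HCl) = 192.5 × 36.46 = 7019 g

7020 g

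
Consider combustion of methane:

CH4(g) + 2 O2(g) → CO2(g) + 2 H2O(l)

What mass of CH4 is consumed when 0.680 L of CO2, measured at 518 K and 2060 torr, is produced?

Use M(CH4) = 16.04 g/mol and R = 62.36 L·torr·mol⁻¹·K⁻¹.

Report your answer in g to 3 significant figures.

n(CO2) = PV/RT = (2060 × 0.680) / (62.36 × 518) = 0.04337 mol
n(CH4) = (1/1) × 0.04337 = 0.04337 mol
m(CH4) = 0.04337 × 16.04 = 0.6957 g

0.696 g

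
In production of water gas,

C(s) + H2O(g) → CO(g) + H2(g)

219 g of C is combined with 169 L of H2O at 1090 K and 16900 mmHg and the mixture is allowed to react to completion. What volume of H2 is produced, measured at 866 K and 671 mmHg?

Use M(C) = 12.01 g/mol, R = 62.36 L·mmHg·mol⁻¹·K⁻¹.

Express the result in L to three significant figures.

1470 L

n(C) = 219 / 12.01 = 18.23 mol
n(H2O) = PV/RT = (16900 × 169) / (62.36 × 1090) = 42.02 mol
For 18.23 mol C, stoichiometry requires (1/1) × 18.23 = 18.23 mol H2O; 42.02 mol is available, so C is limiting.
n(H2) = (1/1) × 18.23 = 18.23 mol
V(H2) = nRT/P = 18.23 × 62.36 × 866 / 671 = 1467 L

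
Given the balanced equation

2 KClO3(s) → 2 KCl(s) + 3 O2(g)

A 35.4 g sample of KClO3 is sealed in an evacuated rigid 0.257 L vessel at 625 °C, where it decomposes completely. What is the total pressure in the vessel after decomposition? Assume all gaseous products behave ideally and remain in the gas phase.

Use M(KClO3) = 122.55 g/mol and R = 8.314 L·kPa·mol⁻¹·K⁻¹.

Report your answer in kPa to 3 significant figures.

n(KClO3) = 35.4 / 122.55 = 0.2889 mol
n(gas produced) = (3/2) × 0.2889 = 0.4334 mol
P = nRT/V = 0.4334 × 8.314 × 898.15 / 0.257 = 12590 kPa

12600 kPa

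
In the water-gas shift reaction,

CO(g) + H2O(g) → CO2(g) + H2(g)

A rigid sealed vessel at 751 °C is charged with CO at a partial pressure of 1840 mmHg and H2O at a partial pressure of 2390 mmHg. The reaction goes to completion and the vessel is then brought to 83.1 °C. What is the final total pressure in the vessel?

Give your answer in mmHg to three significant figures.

At constant V, partial pressures at 751 °C are proportional to moles, so apply stoichiometry directly to pressures.
P(H2O) required for 1840 mmHg of CO = (1/1) × 1840 = 1840 mmHg; available 2390 mmHg, so CO is limiting.
P(H2O) remaining = 2390 − (1/1) × 1840 = 550.0 mmHg
P(gaseous products) = (1+1)/1 × 1840 = 3680 mmHg
P_total at 751 °C = 550.0 + 3680 = 4230 mmHg
Scaling to 83.1 °C: P = 4230 × 356.25/1024.15 = 1471 mmHg

1470 mmHg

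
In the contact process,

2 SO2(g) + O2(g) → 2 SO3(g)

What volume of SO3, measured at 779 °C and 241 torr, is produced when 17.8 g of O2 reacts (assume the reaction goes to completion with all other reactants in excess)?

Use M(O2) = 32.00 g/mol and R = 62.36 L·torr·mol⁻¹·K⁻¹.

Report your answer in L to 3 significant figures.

n(O2) = 17.80 / 32.00 = 0.5563 mol
n(SO3) = (2/1) × 0.5563 = 1.113 mol
V = nRT/P = 1.113 × 62.36 × 1052.15 / 241 = 303.0 L

303 L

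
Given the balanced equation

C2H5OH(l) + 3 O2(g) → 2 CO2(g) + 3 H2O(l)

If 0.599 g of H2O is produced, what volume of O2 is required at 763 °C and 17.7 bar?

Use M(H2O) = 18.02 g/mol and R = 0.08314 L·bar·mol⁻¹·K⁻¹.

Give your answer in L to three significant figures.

n(H2O) = 0.5990 / 18.02 = 0.03324 mol
n(O2) = (3/3) × 0.03324 = 0.03324 mol
V = nRT/P = 0.03324 × 0.08314 × 1036.15 / 17.7 = 0.1618 L

0.162 L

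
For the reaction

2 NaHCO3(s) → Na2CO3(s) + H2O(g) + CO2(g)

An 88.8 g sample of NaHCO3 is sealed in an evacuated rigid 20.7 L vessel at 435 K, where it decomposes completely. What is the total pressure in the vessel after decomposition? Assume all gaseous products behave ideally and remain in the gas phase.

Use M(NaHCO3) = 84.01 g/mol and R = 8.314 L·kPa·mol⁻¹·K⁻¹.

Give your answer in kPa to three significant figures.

n(NaHCO3) = 88.8 / 84.01 = 1.057 mol
n(gas produced) = (2/2) × 1.057 = 1.057 mol
P = nRT/V = 1.057 × 8.314 × 435 / 20.7 = 184.7 kPa

185 kPa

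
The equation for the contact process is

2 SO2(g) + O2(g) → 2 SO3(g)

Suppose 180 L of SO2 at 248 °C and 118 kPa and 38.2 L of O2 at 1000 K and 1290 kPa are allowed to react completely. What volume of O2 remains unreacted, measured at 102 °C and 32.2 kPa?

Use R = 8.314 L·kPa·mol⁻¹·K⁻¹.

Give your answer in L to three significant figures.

337 L

n(SO2) = PV/RT = (118 × 180) / (8.314 × 521.15) = 4.902 mol
n(O2) = PV/RT = (1290 × 38.2) / (8.314 × 1000) = 5.927 mol
For 4.902 mol SO2, stoichiometry requires (1/2) × 4.902 = 2.451 mol O2; 5.927 mol is available, so SO2 is limiting.
n(O2) consumed = (1/2) × 4.902 = 2.451 mol; remaining = 5.927 − 2.451 = 3.476 mol
V(O2) = nRT/P = 3.476 × 8.314 × 375.15 / 32.2 = 336.7 L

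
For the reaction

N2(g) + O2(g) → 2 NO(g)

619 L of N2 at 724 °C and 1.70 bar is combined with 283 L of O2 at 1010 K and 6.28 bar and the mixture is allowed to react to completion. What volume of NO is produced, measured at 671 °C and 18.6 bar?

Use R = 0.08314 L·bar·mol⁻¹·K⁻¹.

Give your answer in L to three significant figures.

n(N2) = PV/RT = (1.70 × 619) / (0.08314 × 997.15) = 12.69 mol
n(O2) = PV/RT = (6.28 × 283) / (0.08314 × 1010) = 21.16 mol
For 12.69 mol N2, stoichiometry requires (1/1) × 12.69 = 12.69 mol O2; 21.16 mol is available, so N2 is limiting.
n(NO) = (2/1) × 12.69 = 25.38 mol
V(NO) = nRT/P = 25.38 × 0.08314 × 944.15 / 18.6 = 107.1 L

107 L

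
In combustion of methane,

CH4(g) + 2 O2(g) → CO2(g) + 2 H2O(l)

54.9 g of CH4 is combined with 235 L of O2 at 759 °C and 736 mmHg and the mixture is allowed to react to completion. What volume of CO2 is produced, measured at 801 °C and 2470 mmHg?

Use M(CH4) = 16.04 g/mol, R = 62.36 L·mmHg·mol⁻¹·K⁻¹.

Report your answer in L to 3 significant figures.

36.4 L

n(CH4) = 54.9 / 16.04 = 3.423 mol
n(O2) = PV/RT = (736 × 235) / (62.36 × 1032.15) = 2.687 mol
For 3.423 mol CH4, stoichiometry requires (2/1) × 3.423 = 6.846 mol O2; 2.687 mol is available, so O2 is limiting.
n(CO2) = (1/2) × 2.687 = 1.343 mol
V(CO2) = nRT/P = 1.343 × 62.36 × 1074.15 / 2470 = 36.42 L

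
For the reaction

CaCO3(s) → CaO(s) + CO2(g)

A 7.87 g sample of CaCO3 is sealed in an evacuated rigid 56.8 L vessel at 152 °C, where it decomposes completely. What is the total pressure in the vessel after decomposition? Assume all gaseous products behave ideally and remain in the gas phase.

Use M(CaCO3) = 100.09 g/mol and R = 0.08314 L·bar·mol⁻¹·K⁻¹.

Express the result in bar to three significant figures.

n(CaCO3) = 7.87 / 100.09 = 0.07863 mol
n(gas produced) = (1/1) × 0.07863 = 0.07863 mol
P = nRT/V = 0.07863 × 0.08314 × 425.15 / 56.8 = 0.04893 bar

0.0489 bar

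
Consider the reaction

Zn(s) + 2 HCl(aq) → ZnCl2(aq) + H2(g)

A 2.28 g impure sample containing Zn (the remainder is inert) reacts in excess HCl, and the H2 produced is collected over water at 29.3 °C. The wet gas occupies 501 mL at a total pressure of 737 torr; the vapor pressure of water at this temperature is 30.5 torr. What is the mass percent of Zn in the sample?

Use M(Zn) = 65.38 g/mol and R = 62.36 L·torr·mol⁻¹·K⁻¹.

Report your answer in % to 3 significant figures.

P(H2) = 737 − 30.5 = 706.5 torr
n(H2) = PV/RT = (706.5 × 0.5010) / (62.36 × 302.45) = 0.01877 mol
n(Zn) = (1/1) × 0.01877 = 0.01877 mol
m(Zn) = 0.01877 × 65.38 = 1.227 g
%Zn = 1.227 / 2.28 × 100 = 53.82%

53.8 %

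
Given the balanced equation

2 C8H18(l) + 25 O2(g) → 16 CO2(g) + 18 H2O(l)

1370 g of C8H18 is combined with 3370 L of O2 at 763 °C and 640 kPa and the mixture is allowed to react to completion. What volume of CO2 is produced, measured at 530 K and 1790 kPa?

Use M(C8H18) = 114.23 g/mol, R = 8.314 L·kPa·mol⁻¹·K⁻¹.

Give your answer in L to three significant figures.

n(C8H18) = 1370 / 114.23 = 11.99 mol
n(O2) = PV/RT = (640 × 3370) / (8.314 × 1036.15) = 250.4 mol
For 11.99 mol C8H18, stoichiometry requires (25/2) × 11.99 = 149.9 mol O2; 250.4 mol is available, so C8H18 is limiting.
n(CO2) = (16/2) × 11.99 = 95.92 mol
V(CO2) = nRT/P = 95.92 × 8.314 × 530 / 1790 = 236.1 L

236 L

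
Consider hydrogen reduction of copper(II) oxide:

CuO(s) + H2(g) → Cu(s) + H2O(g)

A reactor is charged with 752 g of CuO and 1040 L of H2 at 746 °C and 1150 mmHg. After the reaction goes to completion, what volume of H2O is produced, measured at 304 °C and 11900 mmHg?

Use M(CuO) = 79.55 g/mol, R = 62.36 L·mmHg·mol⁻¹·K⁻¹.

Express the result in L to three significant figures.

28.6 L

n(CuO) = 752 / 79.55 = 9.453 mol
n(H2) = PV/RT = (1150 × 1040) / (62.36 × 1019.15) = 18.82 mol
For 9.453 mol CuO, stoichiometry requires (1/1) × 9.453 = 9.453 mol H2; 18.82 mol is available, so CuO is limiting.
n(H2O) = (1/1) × 9.453 = 9.453 mol
V(H2O) = nRT/P = 9.453 × 62.36 × 577.15 / 11900 = 28.59 L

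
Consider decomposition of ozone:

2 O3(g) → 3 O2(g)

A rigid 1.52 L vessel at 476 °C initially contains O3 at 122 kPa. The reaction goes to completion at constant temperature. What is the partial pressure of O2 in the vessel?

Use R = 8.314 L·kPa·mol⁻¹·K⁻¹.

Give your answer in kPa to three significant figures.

183 kPa

n(O3)₀ = PV/RT = (122 × 1.52) / (8.314 × 749.15) = 0.02977 mol
n(O2) = (3/2) × 0.02977 = 0.04466 mol
P(O2) = nRT/V = 0.04466 × 8.314 × 749.15 / 1.52 = 183.0 kPa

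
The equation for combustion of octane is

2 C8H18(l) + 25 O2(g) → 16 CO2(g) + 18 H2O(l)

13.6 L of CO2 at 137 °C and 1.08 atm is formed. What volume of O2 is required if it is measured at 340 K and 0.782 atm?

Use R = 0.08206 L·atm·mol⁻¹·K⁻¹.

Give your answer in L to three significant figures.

24.3 L

n(CO2) = PV/RT = (1.08 × 13.6) / (0.08206 × 410.15) = 0.4364 mol
n(O2) = (25/16) × 0.4364 = 0.6819 mol
V = nRT/P = 0.6819 × 0.08206 × 340 / 0.782 = 24.33 L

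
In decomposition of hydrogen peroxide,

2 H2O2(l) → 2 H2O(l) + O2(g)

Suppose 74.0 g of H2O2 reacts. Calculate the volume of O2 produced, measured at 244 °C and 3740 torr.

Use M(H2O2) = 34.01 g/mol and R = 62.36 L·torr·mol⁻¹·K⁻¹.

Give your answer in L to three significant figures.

n(H2O2) = 74.00 / 34.01 = 2.176 mol
n(O2) = (1/2) × 2.176 = 1.088 mol
V = nRT/P = 1.088 × 62.36 × 517.15 / 3740 = 9.382 L

9.38 L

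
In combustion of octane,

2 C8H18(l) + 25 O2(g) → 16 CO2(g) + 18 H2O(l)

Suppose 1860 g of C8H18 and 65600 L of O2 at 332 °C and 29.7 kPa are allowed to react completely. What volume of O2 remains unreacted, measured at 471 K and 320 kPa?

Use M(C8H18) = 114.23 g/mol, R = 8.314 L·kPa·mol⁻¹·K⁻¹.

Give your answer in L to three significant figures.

n(C8H18) = 1860 / 114.23 = 16.28 mol
n(O2) = PV/RT = (29.7 × 65600) / (8.314 × 605.15) = 387.2 mol
For 16.28 mol C8H18, stoichiometry requires (25/2) × 16.28 = 203.5 mol O2; 387.2 mol is available, so C8H18 is limiting.
n(O2) consumed = (25/2) × 16.28 = 203.5 mol; remaining = 387.2 − 203.5 = 183.7 mol
V(O2) = nRT/P = 183.7 × 8.314 × 471 / 320 = 2248 L

2250 L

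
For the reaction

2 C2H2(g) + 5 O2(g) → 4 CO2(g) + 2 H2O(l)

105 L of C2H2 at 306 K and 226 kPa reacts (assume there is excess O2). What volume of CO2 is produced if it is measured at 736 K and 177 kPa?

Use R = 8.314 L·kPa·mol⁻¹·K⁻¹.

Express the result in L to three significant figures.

n(C2H2) = PV/RT = (226 × 105) / (8.314 × 306) = 9.328 mol
n(CO2) = (4/2) × 9.328 = 18.66 mol
V = nRT/P = 18.66 × 8.314 × 736 / 177 = 645.1 L

645 L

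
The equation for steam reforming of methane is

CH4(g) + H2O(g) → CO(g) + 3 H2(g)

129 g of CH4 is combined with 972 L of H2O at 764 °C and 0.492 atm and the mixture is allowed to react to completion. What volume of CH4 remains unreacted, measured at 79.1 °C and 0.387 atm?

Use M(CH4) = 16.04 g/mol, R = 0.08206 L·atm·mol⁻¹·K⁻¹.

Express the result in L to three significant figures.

n(CH4) = 129 / 16.04 = 8.042 mol
n(H2O) = PV/RT = (0.492 × 972) / (0.08206 × 1037.15) = 5.619 mol
For 8.042 mol CH4, stoichiometry requires (1/1) × 8.042 = 8.042 mol H2O; 5.619 mol is available, so H2O is limiting.
n(CH4) consumed = (1/1) × 5.619 = 5.619 mol; remaining = 8.042 − 5.619 = 2.423 mol
V(CH4) = nRT/P = 2.423 × 0.08206 × 352.25 / 0.387 = 181.0 L

181 L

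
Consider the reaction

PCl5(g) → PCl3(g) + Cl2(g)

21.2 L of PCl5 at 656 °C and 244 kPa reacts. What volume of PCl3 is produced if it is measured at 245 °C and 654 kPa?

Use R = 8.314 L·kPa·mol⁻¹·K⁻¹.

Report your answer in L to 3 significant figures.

4.41 L

n(PCl5) = PV/RT = (244 × 21.2) / (8.314 × 929.15) = 0.6696 mol
n(PCl3) = (1/1) × 0.6696 = 0.6696 mol
V = nRT/P = 0.6696 × 8.314 × 518.15 / 654 = 4.411 L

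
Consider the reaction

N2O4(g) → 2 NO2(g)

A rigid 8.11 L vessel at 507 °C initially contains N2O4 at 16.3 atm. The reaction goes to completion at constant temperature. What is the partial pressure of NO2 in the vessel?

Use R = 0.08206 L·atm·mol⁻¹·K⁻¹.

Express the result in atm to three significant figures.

n(N2O4)₀ = PV/RT = (16.3 × 8.11) / (0.08206 × 780.15) = 2.065 mol
n(NO2) = (2/1) × 2.065 = 4.130 mol
P(NO2) = nRT/V = 4.130 × 0.08206 × 780.15 / 8.11 = 32.60 atm

32.6 atm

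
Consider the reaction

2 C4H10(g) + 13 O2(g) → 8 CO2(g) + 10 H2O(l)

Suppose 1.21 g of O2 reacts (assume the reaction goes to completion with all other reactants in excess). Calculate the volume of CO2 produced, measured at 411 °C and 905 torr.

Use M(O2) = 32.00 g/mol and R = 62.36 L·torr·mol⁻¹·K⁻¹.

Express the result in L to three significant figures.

n(O2) = 1.210 / 32.00 = 0.03781 mol
n(CO2) = (8/13) × 0.03781 = 0.02327 mol
V = nRT/P = 0.02327 × 62.36 × 684.15 / 905 = 1.097 L

1.10 L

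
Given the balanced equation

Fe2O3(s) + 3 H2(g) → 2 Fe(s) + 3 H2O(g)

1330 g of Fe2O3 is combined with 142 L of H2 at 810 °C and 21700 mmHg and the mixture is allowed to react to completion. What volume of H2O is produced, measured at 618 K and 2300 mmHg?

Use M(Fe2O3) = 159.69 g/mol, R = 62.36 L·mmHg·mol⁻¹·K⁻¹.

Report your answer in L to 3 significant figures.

n(Fe2O3) = 1330 / 159.69 = 8.329 mol
n(H2) = PV/RT = (21700 × 142) / (62.36 × 1083.15) = 45.62 mol
For 8.329 mol Fe2O3, stoichiometry requires (3/1) × 8.329 = 24.99 mol H2; 45.62 mol is available, so Fe2O3 is limiting.
n(H2O) = (3/1) × 8.329 = 24.99 mol
V(H2O) = nRT/P = 24.99 × 62.36 × 618 / 2300 = 418.7 L

419 L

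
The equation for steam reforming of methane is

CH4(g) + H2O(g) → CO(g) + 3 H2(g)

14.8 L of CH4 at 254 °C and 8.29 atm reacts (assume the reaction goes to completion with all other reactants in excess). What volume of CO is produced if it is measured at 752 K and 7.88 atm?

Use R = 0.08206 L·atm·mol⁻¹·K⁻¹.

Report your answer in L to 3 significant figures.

n(CH4) = PV/RT = (8.29 × 14.8) / (0.08206 × 527.15) = 2.836 mol
n(CO) = (1/1) × 2.836 = 2.836 mol
V = nRT/P = 2.836 × 0.08206 × 752 / 7.88 = 22.21 L

22.2 L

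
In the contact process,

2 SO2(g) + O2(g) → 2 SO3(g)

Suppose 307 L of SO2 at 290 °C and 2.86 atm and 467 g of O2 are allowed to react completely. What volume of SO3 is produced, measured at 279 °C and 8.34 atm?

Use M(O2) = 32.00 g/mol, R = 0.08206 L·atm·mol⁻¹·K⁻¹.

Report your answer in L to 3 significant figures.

n(SO2) = PV/RT = (2.86 × 307) / (0.08206 × 563.15) = 19.00 mol
n(O2) = 467 / 32.00 = 14.59 mol
For 19.00 mol SO2, stoichiometry requires (1/2) × 19.00 = 9.500 mol O2; 14.59 mol is available, so SO2 is limiting.
n(SO3) = (2/2) × 19.00 = 19.00 mol
V(SO3) = nRT/P = 19.00 × 0.08206 × 552.15 / 8.34 = 103.2 L

103 L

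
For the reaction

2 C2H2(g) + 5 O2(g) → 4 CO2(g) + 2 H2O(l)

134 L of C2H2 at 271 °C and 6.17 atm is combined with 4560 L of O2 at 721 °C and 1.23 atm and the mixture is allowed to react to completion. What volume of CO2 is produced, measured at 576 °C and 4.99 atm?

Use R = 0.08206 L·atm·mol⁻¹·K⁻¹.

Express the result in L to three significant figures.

n(C2H2) = PV/RT = (6.17 × 134) / (0.08206 × 544.15) = 18.52 mol
n(O2) = PV/RT = (1.23 × 4560) / (0.08206 × 994.15) = 68.75 mol
For 18.52 mol C2H2, stoichiometry requires (5/2) × 18.52 = 46.30 mol O2; 68.75 mol is available, so C2H2 is limiting.
n(CO2) = (4/2) × 18.52 = 37.04 mol
V(CO2) = nRT/P = 37.04 × 0.08206 × 849.15 / 4.99 = 517.2 L

517 L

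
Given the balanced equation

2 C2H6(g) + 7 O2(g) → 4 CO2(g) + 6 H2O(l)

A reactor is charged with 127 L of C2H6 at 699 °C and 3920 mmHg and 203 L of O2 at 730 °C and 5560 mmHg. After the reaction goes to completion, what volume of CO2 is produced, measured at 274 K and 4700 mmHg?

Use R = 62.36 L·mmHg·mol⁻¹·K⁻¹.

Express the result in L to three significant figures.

37.5 L

n(C2H6) = PV/RT = (3920 × 127) / (62.36 × 972.15) = 8.212 mol
n(O2) = PV/RT = (5560 × 203) / (62.36 × 1003.15) = 18.04 mol
For 8.212 mol C2H6, stoichiometry requires (7/2) × 8.212 = 28.74 mol O2; 18.04 mol is available, so O2 is limiting.
n(CO2) = (4/7) × 18.04 = 10.31 mol
V(CO2) = nRT/P = 10.31 × 62.36 × 274 / 4700 = 37.48 L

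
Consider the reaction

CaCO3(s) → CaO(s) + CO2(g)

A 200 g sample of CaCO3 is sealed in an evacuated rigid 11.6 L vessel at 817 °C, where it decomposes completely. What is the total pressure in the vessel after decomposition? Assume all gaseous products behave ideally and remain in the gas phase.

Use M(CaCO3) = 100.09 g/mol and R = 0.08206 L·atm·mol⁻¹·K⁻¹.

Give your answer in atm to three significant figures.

n(CaCO3) = 200 / 100.09 = 1.998 mol
n(gas produced) = (1/1) × 1.998 = 1.998 mol
P = nRT/V = 1.998 × 0.08206 × 1090.15 / 11.6 = 15.41 atm

15.4 atm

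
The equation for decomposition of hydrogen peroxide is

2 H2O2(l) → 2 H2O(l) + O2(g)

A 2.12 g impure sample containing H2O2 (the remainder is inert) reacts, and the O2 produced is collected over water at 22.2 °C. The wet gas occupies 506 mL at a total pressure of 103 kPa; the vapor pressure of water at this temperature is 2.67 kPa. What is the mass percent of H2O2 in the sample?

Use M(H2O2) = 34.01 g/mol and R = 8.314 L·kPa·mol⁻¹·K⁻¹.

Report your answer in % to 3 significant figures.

66.3 %

P(O2) = 103 − 2.67 = 100.3 kPa
n(O2) = PV/RT = (100.3 × 0.5060) / (8.314 × 295.35) = 0.02067 mol
n(H2O2) = (2/1) × 0.02067 = 0.04134 mol
m(H2O2) = 0.04134 × 34.01 = 1.406 g
%H2O2 = 1.406 / 2.12 × 100 = 66.32%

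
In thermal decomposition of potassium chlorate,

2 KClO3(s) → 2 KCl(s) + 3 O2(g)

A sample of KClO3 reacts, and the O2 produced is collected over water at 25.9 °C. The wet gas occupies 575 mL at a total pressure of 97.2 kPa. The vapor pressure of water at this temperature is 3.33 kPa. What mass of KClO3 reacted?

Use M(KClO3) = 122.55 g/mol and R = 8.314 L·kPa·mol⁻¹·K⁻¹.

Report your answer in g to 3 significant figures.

P(O2) = 97.2 − 3.33 = 93.87 kPa
n(O2) = PV/RT = (93.87 × 0.5750) / (8.314 × 299.05) = 0.02171 mol
n(KClO3) = (2/3) × 0.02171 = 0.01447 mol
m(KClO3) = 0.01447 × 122.55 = 1.773 g

1.77 g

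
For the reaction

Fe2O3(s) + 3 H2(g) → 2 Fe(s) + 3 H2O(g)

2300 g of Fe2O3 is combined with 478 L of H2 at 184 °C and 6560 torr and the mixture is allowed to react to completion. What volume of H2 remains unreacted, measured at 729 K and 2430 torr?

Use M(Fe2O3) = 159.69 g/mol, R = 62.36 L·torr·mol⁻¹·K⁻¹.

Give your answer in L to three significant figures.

1250 L

n(Fe2O3) = 2300 / 159.69 = 14.40 mol
n(H2) = PV/RT = (6560 × 478) / (62.36 × 457.15) = 110.0 mol
For 14.40 mol Fe2O3, stoichiometry requires (3/1) × 14.40 = 43.20 mol H2; 110.0 mol is available, so Fe2O3 is limiting.
n(H2) consumed = (3/1) × 14.40 = 43.20 mol; remaining = 110.0 − 43.20 = 66.80 mol
V(H2) = nRT/P = 66.80 × 62.36 × 729 / 2430 = 1250 L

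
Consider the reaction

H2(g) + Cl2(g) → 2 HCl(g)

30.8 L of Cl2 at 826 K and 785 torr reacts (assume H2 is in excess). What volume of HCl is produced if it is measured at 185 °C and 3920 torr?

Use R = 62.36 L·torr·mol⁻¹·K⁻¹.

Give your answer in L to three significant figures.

n(Cl2) = PV/RT = (785 × 30.8) / (62.36 × 826) = 0.4694 mol
n(HCl) = (2/1) × 0.4694 = 0.9388 mol
V = nRT/P = 0.9388 × 62.36 × 458.15 / 3920 = 6.842 L

6.84 L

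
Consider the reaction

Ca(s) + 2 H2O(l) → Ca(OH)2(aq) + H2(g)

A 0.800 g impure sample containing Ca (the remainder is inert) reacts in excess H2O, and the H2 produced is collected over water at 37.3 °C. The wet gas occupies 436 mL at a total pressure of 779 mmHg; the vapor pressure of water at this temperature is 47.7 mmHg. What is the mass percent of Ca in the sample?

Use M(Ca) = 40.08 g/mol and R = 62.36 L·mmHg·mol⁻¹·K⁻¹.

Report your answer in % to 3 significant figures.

P(H2) = 779 − 47.7 = 731.3 mmHg
n(H2) = PV/RT = (731.3 × 0.4360) / (62.36 × 310.45) = 0.01647 mol
n(Ca) = (1/1) × 0.01647 = 0.01647 mol
m(Ca) = 0.01647 × 40.08 = 0.6601 g
%Ca = 0.6601 / 0.800 × 100 = 82.51%

82.5 %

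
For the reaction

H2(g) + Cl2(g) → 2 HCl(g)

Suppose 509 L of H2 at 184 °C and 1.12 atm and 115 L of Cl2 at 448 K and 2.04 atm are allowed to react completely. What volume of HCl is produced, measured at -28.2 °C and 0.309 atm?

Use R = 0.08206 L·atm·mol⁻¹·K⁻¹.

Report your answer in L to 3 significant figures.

n(H2) = PV/RT = (1.12 × 509) / (0.08206 × 457.15) = 15.20 mol
n(Cl2) = PV/RT = (2.04 × 115) / (0.08206 × 448) = 6.381 mol
For 15.20 mol H2, stoichiometry requires (1/1) × 15.20 = 15.20 mol Cl2; 6.381 mol is available, so Cl2 is limiting.
n(HCl) = (2/1) × 6.381 = 12.76 mol
V(HCl) = nRT/P = 12.76 × 0.08206 × 244.95 / 0.309 = 830.0 L

830 L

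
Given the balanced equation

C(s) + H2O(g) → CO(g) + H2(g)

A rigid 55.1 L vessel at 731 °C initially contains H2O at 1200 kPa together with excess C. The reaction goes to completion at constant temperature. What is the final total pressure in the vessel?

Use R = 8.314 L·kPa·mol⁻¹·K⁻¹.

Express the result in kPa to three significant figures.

2400 kPa

Rigid vessel, constant T ⇒ P scales with total gas moles (1 → 2).
P_final = (2/1) × 1200 = 2400 kPa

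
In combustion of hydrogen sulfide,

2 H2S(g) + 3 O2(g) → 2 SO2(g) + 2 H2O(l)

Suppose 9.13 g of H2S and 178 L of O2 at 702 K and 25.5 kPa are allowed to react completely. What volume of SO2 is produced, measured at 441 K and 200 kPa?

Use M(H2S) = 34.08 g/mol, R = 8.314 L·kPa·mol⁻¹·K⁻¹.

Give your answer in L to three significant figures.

4.91 L

n(H2S) = 9.13 / 34.08 = 0.2679 mol
n(O2) = PV/RT = (25.5 × 178) / (8.314 × 702) = 0.7777 mol
For 0.2679 mol H2S, stoichiometry requires (3/2) × 0.2679 = 0.4019 mol O2; 0.7777 mol is available, so H2S is limiting.
n(SO2) = (2/2) × 0.2679 = 0.2679 mol
V(SO2) = nRT/P = 0.2679 × 8.314 × 441 / 200 = 4.911 L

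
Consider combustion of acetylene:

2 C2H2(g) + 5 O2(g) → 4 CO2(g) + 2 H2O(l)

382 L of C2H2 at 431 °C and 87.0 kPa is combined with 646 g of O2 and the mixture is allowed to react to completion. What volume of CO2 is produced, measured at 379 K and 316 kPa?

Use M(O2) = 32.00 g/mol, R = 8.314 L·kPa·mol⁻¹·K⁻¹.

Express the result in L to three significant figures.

n(C2H2) = PV/RT = (87.0 × 382) / (8.314 × 704.15) = 5.677 mol
n(O2) = 646 / 32.00 = 20.19 mol
For 5.677 mol C2H2, stoichiometry requires (5/2) × 5.677 = 14.19 mol O2; 20.19 mol is available, so C2H2 is limiting.
n(CO2) = (4/2) × 5.677 = 11.35 mol
V(CO2) = nRT/P = 11.35 × 8.314 × 379 / 316 = 113.2 L

113 L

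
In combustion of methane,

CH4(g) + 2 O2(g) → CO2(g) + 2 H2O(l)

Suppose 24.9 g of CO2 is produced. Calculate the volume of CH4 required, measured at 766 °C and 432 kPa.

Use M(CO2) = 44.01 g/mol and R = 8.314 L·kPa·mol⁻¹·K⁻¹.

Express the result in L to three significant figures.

11.3 L

n(CO2) = 24.90 / 44.01 = 0.5658 mol
n(CH4) = (1/1) × 0.5658 = 0.5658 mol
V = nRT/P = 0.5658 × 8.314 × 1039.15 / 432 = 11.32 L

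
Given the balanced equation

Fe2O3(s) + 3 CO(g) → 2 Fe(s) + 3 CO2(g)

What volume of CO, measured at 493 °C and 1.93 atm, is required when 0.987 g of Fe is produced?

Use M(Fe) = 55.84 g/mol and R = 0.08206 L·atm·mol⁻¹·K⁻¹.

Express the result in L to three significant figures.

0.864 L

n(Fe) = 0.9870 / 55.84 = 0.01768 mol
n(CO) = (3/2) × 0.01768 = 0.02652 mol
V = nRT/P = 0.02652 × 0.08206 × 766.15 / 1.93 = 0.8639 L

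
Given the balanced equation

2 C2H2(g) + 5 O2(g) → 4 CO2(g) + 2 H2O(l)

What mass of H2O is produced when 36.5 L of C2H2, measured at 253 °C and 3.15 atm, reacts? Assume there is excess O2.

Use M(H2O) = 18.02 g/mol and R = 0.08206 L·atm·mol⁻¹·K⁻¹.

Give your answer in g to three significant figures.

48.0 g

n(C2H2) = PV/RT = (3.15 × 36.5) / (0.08206 × 526.15) = 2.663 mol
n(H2O) = (2/2) × 2.663 = 2.663 mol
m(H2O) = 2.663 × 18.02 = 47.99 g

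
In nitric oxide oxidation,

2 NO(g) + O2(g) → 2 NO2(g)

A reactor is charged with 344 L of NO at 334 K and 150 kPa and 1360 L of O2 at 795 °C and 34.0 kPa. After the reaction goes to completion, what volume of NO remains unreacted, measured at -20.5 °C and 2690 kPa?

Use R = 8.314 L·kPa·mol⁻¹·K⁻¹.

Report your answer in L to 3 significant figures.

6.38 L

n(NO) = PV/RT = (150 × 344) / (8.314 × 334) = 18.58 mol
n(O2) = PV/RT = (34.0 × 1360) / (8.314 × 1068.15) = 5.207 mol
For 18.58 mol NO, stoichiometry requires (1/2) × 18.58 = 9.290 mol O2; 5.207 mol is available, so O2 is limiting.
n(NO) consumed = (2/1) × 5.207 = 10.41 mol; remaining = 18.58 − 10.41 = 8.170 mol
V(NO) = nRT/P = 8.170 × 8.314 × 252.65 / 2690 = 6.380 L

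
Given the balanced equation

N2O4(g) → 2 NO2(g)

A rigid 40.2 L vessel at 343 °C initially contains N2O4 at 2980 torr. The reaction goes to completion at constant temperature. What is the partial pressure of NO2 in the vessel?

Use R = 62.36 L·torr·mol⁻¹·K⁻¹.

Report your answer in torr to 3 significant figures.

5960 torr

n(N2O4)₀ = PV/RT = (2980 × 40.2) / (62.36 × 616.15) = 3.118 mol
n(NO2) = (2/1) × 3.118 = 6.236 mol
P(NO2) = nRT/V = 6.236 × 62.36 × 616.15 / 40.2 = 5960 torr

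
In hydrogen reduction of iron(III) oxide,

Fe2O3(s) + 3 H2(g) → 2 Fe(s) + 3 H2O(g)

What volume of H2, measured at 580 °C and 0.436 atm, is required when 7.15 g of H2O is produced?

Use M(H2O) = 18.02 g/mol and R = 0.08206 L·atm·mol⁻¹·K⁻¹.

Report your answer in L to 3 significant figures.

n(H2O) = 7.150 / 18.02 = 0.3968 mol
n(H2) = (3/3) × 0.3968 = 0.3968 mol
V = nRT/P = 0.3968 × 0.08206 × 853.15 / 0.436 = 63.72 L

63.7 L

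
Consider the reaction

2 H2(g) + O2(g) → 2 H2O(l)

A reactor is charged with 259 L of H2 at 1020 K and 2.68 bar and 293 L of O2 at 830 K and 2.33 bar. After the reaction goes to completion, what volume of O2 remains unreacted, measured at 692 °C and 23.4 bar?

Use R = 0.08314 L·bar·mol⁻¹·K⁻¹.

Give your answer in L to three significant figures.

19.9 L

n(H2) = PV/RT = (2.68 × 259) / (0.08314 × 1020) = 8.185 mol
n(O2) = PV/RT = (2.33 × 293) / (0.08314 × 830) = 9.893 mol
For 8.185 mol H2, stoichiometry requires (1/2) × 8.185 = 4.093 mol O2; 9.893 mol is available, so H2 is limiting.
n(O2) consumed = (1/2) × 8.185 = 4.093 mol; remaining = 9.893 − 4.093 = 5.800 mol
V(O2) = nRT/P = 5.800 × 0.08314 × 965.15 / 23.4 = 19.89 L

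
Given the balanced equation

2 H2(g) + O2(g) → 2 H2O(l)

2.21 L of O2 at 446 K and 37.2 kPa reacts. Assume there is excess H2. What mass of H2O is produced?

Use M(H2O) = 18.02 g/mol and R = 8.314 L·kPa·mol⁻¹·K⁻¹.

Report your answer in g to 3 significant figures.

0.799 g

n(O2) = PV/RT = (37.2 × 2.21) / (8.314 × 446) = 0.02217 mol
n(H2O) = (2/1) × 0.02217 = 0.04434 mol
m(H2O) = 0.04434 × 18.02 = 0.7990 g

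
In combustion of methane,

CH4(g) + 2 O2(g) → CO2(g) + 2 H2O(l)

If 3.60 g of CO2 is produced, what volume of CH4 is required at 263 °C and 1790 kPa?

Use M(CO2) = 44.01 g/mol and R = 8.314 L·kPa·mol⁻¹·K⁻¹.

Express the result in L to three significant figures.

0.204 L

n(CO2) = 3.600 / 44.01 = 0.08180 mol
n(CH4) = (1/1) × 0.08180 = 0.08180 mol
V = nRT/P = 0.08180 × 8.314 × 536.15 / 1790 = 0.2037 L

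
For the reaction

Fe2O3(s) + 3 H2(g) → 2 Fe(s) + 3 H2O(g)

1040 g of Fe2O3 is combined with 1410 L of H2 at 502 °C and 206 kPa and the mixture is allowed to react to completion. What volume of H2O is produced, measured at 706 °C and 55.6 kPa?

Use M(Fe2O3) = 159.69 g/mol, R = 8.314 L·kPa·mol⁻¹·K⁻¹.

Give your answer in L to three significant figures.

n(Fe2O3) = 1040 / 159.69 = 6.513 mol
n(H2) = PV/RT = (206 × 1410) / (8.314 × 775.15) = 45.07 mol
For 6.513 mol Fe2O3, stoichiometry requires (3/1) × 6.513 = 19.54 mol H2; 45.07 mol is available, so Fe2O3 is limiting.
n(H2O) = (3/1) × 6.513 = 19.54 mol
V(H2O) = nRT/P = 19.54 × 8.314 × 979.15 / 55.6 = 2861 L

2860 L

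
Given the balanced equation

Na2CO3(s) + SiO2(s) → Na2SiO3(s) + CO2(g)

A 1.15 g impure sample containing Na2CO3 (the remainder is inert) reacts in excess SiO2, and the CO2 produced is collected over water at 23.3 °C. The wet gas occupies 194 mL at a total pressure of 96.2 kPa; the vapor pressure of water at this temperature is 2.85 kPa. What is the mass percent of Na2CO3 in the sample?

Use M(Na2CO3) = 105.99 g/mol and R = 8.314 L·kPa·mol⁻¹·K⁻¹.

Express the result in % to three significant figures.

P(CO2) = 96.2 − 2.85 = 93.35 kPa
n(CO2) = PV/RT = (93.35 × 0.1940) / (8.314 × 296.45) = 0.007348 mol
n(Na2CO3) = (1/1) × 0.007348 = 0.007348 mol
m(Na2CO3) = 0.007348 × 105.99 = 0.7788 g
%Na2CO3 = 0.7788 / 1.15 × 100 = 67.72%

67.7 %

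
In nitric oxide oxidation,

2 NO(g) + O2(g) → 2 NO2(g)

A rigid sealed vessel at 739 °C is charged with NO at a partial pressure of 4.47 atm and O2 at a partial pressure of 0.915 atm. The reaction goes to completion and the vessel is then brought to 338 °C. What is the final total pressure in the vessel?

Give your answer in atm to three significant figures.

At constant V, partial pressures at 739 °C are proportional to moles, so apply stoichiometry directly to pressures.
P(O2) required for 4.47 atm of NO = (1/2) × 4.47 = 2.235 atm; available 0.915 atm, so O2 is limiting.
P(NO) remaining = 4.47 − (2/1) × 0.915 = 2.640 atm
P(gaseous products) = (2)/1 × 0.915 = 1.830 atm
P_total at 739 °C = 2.640 + 1.830 = 4.470 atm
Scaling to 338 °C: P = 4.470 × 611.15/1012.15 = 2.699 atm

2.70 atm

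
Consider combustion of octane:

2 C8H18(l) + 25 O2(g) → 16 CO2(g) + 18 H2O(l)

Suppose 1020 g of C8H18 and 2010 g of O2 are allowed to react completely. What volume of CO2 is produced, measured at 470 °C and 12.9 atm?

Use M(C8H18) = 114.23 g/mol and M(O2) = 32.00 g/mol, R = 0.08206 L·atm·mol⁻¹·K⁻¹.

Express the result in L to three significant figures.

190 L

n(C8H18) = 1020 / 114.23 = 8.929 mol
n(O2) = 2010 / 32.00 = 62.81 mol
For 8.929 mol C8H18, stoichiometry requires (25/2) × 8.929 = 111.6 mol O2; 62.81 mol is available, so O2 is limiting.
n(CO2) = (16/25) × 62.81 = 40.20 mol
V(CO2) = nRT/P = 40.20 × 0.08206 × 743.15 / 12.9 = 190.0 L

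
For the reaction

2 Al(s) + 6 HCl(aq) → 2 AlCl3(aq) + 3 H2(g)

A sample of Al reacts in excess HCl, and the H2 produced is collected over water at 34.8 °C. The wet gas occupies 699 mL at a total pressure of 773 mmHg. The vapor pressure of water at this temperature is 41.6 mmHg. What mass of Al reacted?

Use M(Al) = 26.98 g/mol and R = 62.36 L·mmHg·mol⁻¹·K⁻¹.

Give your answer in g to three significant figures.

0.479 g

P(H2) = 773 − 41.6 = 731.4 mmHg
n(H2) = PV/RT = (731.4 × 0.6990) / (62.36 × 307.95) = 0.02662 mol
n(Al) = (2/3) × 0.02662 = 0.01775 mol
m(Al) = 0.01775 × 26.98 = 0.4789 g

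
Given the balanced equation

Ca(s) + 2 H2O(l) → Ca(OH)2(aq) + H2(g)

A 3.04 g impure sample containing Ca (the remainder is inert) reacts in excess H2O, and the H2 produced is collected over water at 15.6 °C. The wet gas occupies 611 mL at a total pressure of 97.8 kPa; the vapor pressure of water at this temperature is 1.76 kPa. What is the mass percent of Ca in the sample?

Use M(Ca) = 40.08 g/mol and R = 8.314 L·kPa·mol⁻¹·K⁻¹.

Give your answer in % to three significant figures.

P(H2) = 97.8 − 1.76 = 96.04 kPa
n(H2) = PV/RT = (96.04 × 0.6110) / (8.314 × 288.75) = 0.02444 mol
n(Ca) = (1/1) × 0.02444 = 0.02444 mol
m(Ca) = 0.02444 × 40.08 = 0.9796 g
%Ca = 0.9796 / 3.04 × 100 = 32.22%

32.2 %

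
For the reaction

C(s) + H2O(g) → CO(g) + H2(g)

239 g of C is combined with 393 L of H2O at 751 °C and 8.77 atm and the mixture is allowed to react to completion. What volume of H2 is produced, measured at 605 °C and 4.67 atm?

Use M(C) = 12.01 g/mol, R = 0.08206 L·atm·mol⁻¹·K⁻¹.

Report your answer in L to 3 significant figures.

n(C) = 239 / 12.01 = 19.90 mol
n(H2O) = PV/RT = (8.77 × 393) / (0.08206 × 1024.15) = 41.01 mol
For 19.90 mol C, stoichiometry requires (1/1) × 19.90 = 19.90 mol H2O; 41.01 mol is available, so C is limiting.
n(H2) = (1/1) × 19.90 = 19.90 mol
V(H2) = nRT/P = 19.90 × 0.08206 × 878.15 / 4.67 = 307.1 L

307 L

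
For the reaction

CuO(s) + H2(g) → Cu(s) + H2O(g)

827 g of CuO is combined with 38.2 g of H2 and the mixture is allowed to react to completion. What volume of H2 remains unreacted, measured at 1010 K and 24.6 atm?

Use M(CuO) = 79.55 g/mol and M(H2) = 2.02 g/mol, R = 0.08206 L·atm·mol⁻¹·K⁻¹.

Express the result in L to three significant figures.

n(CuO) = 827 / 79.55 = 10.40 mol
n(H2) = 38.2 / 2.02 = 18.91 mol
For 10.40 mol CuO, stoichiometry requires (1/1) × 10.40 = 10.40 mol H2; 18.91 mol is available, so CuO is limiting.
n(H2) consumed = (1/1) × 10.40 = 10.40 mol; remaining = 18.91 − 10.40 = 8.510 mol
V(H2) = nRT/P = 8.510 × 0.08206 × 1010 / 24.6 = 28.67 L

28.7 L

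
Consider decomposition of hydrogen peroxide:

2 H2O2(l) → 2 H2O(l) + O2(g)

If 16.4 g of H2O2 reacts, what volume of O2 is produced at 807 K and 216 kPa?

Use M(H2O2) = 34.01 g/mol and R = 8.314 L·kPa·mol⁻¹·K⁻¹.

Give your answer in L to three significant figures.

n(H2O2) = 16.40 / 34.01 = 0.4822 mol
n(O2) = (1/2) × 0.4822 = 0.2411 mol
V = nRT/P = 0.2411 × 8.314 × 807 / 216 = 7.489 L

7.49 L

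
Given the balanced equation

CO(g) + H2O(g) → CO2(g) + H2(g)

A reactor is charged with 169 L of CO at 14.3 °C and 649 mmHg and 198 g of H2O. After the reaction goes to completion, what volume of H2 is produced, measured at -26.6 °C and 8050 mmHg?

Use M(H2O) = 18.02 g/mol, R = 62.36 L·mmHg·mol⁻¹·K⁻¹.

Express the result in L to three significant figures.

11.7 L

n(CO) = PV/RT = (649 × 169) / (62.36 × 287.45) = 6.119 mol
n(H2O) = 198 / 18.02 = 10.99 mol
For 6.119 mol CO, stoichiometry requires (1/1) × 6.119 = 6.119 mol H2O; 10.99 mol is available, so CO is limiting.
n(H2) = (1/1) × 6.119 = 6.119 mol
V(H2) = nRT/P = 6.119 × 62.36 × 246.55 / 8050 = 11.69 L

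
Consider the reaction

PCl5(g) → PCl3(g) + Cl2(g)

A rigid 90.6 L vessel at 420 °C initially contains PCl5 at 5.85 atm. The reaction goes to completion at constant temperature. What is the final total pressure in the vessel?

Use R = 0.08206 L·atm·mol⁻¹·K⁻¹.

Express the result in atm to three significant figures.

Rigid vessel, constant T ⇒ P scales with total gas moles (1 → 2).
P_final = (2/1) × 5.85 = 11.70 atm

11.7 atm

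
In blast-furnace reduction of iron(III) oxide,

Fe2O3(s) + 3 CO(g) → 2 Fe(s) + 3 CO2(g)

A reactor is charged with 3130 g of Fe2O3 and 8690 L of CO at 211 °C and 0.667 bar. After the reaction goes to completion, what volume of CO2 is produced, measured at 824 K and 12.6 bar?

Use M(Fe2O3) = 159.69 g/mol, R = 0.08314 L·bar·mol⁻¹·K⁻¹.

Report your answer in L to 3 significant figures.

n(Fe2O3) = 3130 / 159.69 = 19.60 mol
n(CO) = PV/RT = (0.667 × 8690) / (0.08314 × 484.15) = 144.0 mol
For 19.60 mol Fe2O3, stoichiometry requires (3/1) × 19.60 = 58.80 mol CO; 144.0 mol is available, so Fe2O3 is limiting.
n(CO2) = (3/1) × 19.60 = 58.80 mol
V(CO2) = nRT/P = 58.80 × 0.08314 × 824 / 12.6 = 319.7 L

320 L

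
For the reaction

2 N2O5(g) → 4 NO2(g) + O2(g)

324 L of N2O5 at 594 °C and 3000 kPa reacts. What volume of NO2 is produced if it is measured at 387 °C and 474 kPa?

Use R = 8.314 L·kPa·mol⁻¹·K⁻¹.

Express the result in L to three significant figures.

n(N2O5) = PV/RT = (3000 × 324) / (8.314 × 867.15) = 134.8 mol
n(NO2) = (4/2) × 134.8 = 269.6 mol
V = nRT/P = 269.6 × 8.314 × 660.15 / 474 = 3122 L

3120 L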